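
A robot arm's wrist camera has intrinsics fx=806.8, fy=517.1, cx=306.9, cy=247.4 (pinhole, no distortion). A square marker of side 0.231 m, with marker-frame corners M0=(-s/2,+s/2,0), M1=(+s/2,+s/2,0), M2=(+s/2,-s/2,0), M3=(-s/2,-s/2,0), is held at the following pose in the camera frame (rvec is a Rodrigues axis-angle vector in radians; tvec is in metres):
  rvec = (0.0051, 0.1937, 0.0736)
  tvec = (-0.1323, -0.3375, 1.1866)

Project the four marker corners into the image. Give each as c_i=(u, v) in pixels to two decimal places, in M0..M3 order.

Intrinsics K: fx=806.8, fy=517.1, cx=306.9, cy=247.4
Marker side s = 0.231 m; corners in marker frame (Z=0):
  M0 = (-0.1155, +0.1155, 0)
  M1 = (+0.1155, +0.1155, 0)
  M2 = (+0.1155, -0.1155, 0)
  M3 = (-0.1155, -0.1155, 0)
rvec = (0.0051, 0.1937, 0.0736), |rvec| = θ = 0.20727 rad = 11.876°
Rodrigues: sinθ=0.20579, 1−cosθ=0.02140; R = I + sinθ·[k]× + (1−cosθ)·[k]×²:
    [+0.97861 -0.07258 +0.19250]
    [+0.07357 +0.99729 +0.00204]
    [-0.19213 +0.01217 +0.98129]
t = (-0.1323, -0.3375, 1.1866) m
M0: Pc = R·M0+t = (-0.25371, -0.23081, +1.21020); u = 806.8·(-0.25371)/1.21020 + 306.9 = 137.7578, v = 517.1·(-0.23081)/1.21020 + 247.4 = 148.7780
M1: Pc = R·M1+t = (-0.02765, -0.21382, +1.16581); u = 806.8·(-0.02765)/1.16581 + 306.9 = 287.7621, v = 517.1·(-0.21382)/1.16581 + 247.4 = 152.5612
M2: Pc = R·M2+t = (-0.01089, -0.44419, +1.16300); u = 806.8·(-0.01089)/1.16300 + 306.9 = 299.3471, v = 517.1·(-0.44419)/1.16300 + 247.4 = 49.9023
M3: Pc = R·M3+t = (-0.23695, -0.46118, +1.20739); u = 806.8·(-0.23695)/1.20739 + 306.9 = 148.5678, v = 517.1·(-0.46118)/1.20739 + 247.4 = 49.8839

c0=(137.76, 148.78) c1=(287.76, 152.56) c2=(299.35, 49.90) c3=(148.57, 49.88)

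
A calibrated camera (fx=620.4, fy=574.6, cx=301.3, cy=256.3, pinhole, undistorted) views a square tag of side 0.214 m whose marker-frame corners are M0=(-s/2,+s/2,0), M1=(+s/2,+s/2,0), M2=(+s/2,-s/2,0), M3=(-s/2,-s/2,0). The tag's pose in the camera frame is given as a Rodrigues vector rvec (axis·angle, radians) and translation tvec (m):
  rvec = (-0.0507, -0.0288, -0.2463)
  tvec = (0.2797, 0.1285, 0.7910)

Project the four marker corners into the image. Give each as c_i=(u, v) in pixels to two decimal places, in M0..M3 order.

Intrinsics K: fx=620.4, fy=574.6, cx=301.3, cy=256.3
Marker side s = 0.214 m; corners in marker frame (Z=0):
  M0 = (-0.1070, +0.1070, 0)
  M1 = (+0.1070, +0.1070, 0)
  M2 = (+0.1070, -0.1070, 0)
  M3 = (-0.1070, -0.1070, 0)
rvec = (-0.0507, -0.0288, -0.2463), |rvec| = θ = 0.25311 rad = 14.502°
Rodrigues: sinθ=0.25041, 1−cosθ=0.03186; R = I + sinθ·[k]× + (1−cosθ)·[k]×²:
    [+0.96942 +0.24440 -0.02228]
    [-0.24295 +0.96855 +0.05369]
    [+0.03470 -0.04663 +0.99831]
t = (0.2797, 0.1285, 0.7910) m
M0: Pc = R·M0+t = (+0.20212, +0.25813, +0.78230); u = 620.4·(+0.20212)/0.78230 + 301.3 = 461.5940, v = 574.6·(+0.25813)/0.78230 + 256.3 = 445.8981
M1: Pc = R·M1+t = (+0.40958, +0.20614, +0.78972); u = 620.4·(+0.40958)/0.78972 + 301.3 = 623.0617, v = 574.6·(+0.20614)/0.78972 + 256.3 = 406.2860
M2: Pc = R·M2+t = (+0.35728, -0.00113, +0.79970); u = 620.4·(+0.35728)/0.79970 + 301.3 = 578.4707, v = 574.6·(-0.00113)/0.79970 + 256.3 = 255.4874
M3: Pc = R·M3+t = (+0.14982, +0.05086, +0.79228); u = 620.4·(+0.14982)/0.79228 + 301.3 = 418.6189, v = 574.6·(+0.05086)/0.79228 + 256.3 = 293.1870

c0=(461.59, 445.90) c1=(623.06, 406.29) c2=(578.47, 255.49) c3=(418.62, 293.19)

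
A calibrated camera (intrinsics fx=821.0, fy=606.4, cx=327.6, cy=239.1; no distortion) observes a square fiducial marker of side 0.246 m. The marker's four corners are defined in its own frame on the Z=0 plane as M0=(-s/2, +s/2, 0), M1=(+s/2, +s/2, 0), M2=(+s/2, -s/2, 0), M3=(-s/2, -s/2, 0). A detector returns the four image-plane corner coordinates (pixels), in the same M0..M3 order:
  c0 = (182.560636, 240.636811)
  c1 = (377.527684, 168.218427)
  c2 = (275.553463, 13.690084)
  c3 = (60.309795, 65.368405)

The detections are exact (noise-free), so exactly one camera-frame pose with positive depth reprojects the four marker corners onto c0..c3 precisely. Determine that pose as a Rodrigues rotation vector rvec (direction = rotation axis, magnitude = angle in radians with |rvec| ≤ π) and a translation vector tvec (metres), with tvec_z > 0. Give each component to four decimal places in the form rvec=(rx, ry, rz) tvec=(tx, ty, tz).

rvec=(-0.0283, -0.4828, -0.4733) tvec=(-0.0964, -0.1608, 0.8249)

Intrinsics K: fx=821.0, fy=606.4, cx=327.6, cy=239.1
Marker side s = 0.246 m; corners in marker frame (Z=0):
  M0 = (-0.1230, +0.1230, 0)
  M1 = (+0.1230, +0.1230, 0)
  M2 = (+0.1230, -0.1230, 0)
  M3 = (-0.1230, -0.1230, 0)
Detected image corners:
  c0 = (182.560636, 240.636811) px
  c1 = (377.527684, 168.218427) px
  c2 = (275.553463, 13.690084) px
  c3 = (60.309795, 65.368405) px
Planar DLT: solve 8×8 A·h = b for H (H[2,2]=1):
  H  [+956.32366 +475.69531 +231.61897]
  H  [-185.73086 +679.85249 +120.91115]
  H  [+0.54948 +0.10152 +1.00000]
B = K⁻¹H; ‖b₁‖=1.212229, ‖b₂‖=1.212229; λ = 2/(‖b₁‖+‖b₂‖) = 0.824926, sign → tz>0 ⇒ λ=+0.824926
r₁ = λ·B[:,0] = (+0.78003,-0.43139,+0.45328); r₂ = λ·B[:,1] = (+0.44455,+0.89183,+0.08374)
r₃ = r₁×r₂ = (-0.44037,+0.13618,+0.88743); SVD([r₁ r₂ r₃]) → R = UVᵀ:
  R  [+0.78003 +0.44455 -0.44037]
  R  [-0.43139 +0.89183 +0.13618]
  R  [+0.45328 +0.08374 +0.88743]
t = (-0.09644, -0.16078, +0.82493) m
tr R = 2.559281; θ = arccos((tr R − 1)/2) = 0.676704 rad = 38.772°
axis k = ((R−Rᵀ)₃₂, (R−Rᵀ)₁₃, (R−Rᵀ)₂₁) / (2 sinθ) = (-0.041870, -0.713522, -0.699380)
rvec = θ·k = (-0.028333, -0.482844, -0.473274)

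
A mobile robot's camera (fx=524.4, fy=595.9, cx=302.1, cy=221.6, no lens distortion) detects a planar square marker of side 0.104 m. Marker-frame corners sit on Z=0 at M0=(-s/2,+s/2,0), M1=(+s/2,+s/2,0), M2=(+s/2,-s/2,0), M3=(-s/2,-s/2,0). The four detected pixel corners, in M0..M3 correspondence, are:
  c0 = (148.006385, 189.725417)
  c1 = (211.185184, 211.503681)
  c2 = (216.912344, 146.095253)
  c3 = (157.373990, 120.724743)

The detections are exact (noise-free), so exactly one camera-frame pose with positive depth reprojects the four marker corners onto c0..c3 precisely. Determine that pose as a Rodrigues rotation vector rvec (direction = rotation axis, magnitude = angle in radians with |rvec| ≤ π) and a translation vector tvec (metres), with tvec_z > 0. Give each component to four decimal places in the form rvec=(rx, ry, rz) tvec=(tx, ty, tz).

Intrinsics K: fx=524.4, fy=595.9, cx=302.1, cy=221.6
Marker side s = 0.104 m; corners in marker frame (Z=0):
  M0 = (-0.0520, +0.0520, 0)
  M1 = (+0.0520, +0.0520, 0)
  M2 = (+0.0520, -0.0520, 0)
  M3 = (-0.0520, -0.0520, 0)
Detected image corners:
  c0 = (148.006385, 189.725417) px
  c1 = (211.185184, 211.503681) px
  c2 = (216.912344, 146.095253) px
  c3 = (157.373990, 120.724743) px
Planar DLT: solve 8×8 A·h = b for H (H[2,2]=1):
  H  [+715.06881 -161.11775 +184.55697]
  H  [+341.44131 +564.36732 +166.58216]
  H  [+0.68455 -0.48628 +1.00000]
B = K⁻¹H; ‖b₁‖=1.228582, ‖b₂‖=1.228582; λ = 2/(‖b₁‖+‖b₂‖) = 0.813947, sign → tz>0 ⇒ λ=+0.813947
r₁ = λ·B[:,0] = (+0.78891,+0.25918,+0.55719); r₂ = λ·B[:,1] = (-0.02206,+0.91807,-0.39581)
r₃ = r₁×r₂ = (-0.61412,+0.29997,+0.72999); SVD([r₁ r₂ r₃]) → R = UVᵀ:
  R  [+0.78891 -0.02206 -0.61412]
  R  [+0.25918 +0.91807 +0.29997]
  R  [+0.55719 -0.39581 +0.72999]
t = (-0.18244, -0.07515, +0.81395) m
tr R = 2.436959; θ = arccos((tr R − 1)/2) = 0.769182 rad = 44.071°
axis k = ((R−Rᵀ)₃₂, (R−Rᵀ)₁₃, (R−Rᵀ)₂₁) / (2 sinθ) = (-0.500164, -0.842000, +0.202167)
rvec = θ·k = (-0.384717, -0.647651, +0.155503)

rvec=(-0.3847, -0.6477, 0.1555) tvec=(-0.1824, -0.0751, 0.8139)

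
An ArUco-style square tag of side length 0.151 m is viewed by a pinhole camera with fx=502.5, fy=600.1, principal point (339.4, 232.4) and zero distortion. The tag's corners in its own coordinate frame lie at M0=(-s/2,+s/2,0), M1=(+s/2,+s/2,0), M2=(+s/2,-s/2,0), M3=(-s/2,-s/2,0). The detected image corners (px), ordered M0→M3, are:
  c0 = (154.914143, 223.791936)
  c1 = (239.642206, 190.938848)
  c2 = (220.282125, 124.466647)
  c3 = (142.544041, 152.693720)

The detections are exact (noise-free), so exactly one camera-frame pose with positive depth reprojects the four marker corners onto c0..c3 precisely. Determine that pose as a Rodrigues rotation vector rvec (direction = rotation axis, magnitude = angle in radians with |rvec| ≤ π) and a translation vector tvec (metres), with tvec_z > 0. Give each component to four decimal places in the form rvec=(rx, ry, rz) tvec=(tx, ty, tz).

Intrinsics K: fx=502.5, fy=600.1, cx=339.4, cy=232.4
Marker side s = 0.151 m; corners in marker frame (Z=0):
  M0 = (-0.0755, +0.0755, 0)
  M1 = (+0.0755, +0.0755, 0)
  M2 = (+0.0755, -0.0755, 0)
  M3 = (-0.0755, -0.0755, 0)
Detected image corners:
  c0 = (154.914143, 223.791936) px
  c1 = (239.642206, 190.938848) px
  c2 = (220.282125, 124.466647) px
  c3 = (142.544041, 152.693720) px
Planar DLT: solve 8×8 A·h = b for H (H[2,2]=1):
  H  [+570.42953 -9.07005 +189.52648]
  H  [-170.93313 +350.77647 +171.19921]
  H  [+0.17702 -0.60443 +1.00000]
B = K⁻¹H; ‖b₁‖=1.089819, ‖b₂‖=1.089819; λ = 2/(‖b₁‖+‖b₂‖) = 0.917583, sign → tz>0 ⇒ λ=+0.917583
r₁ = λ·B[:,0] = (+0.93191,-0.32427,+0.16243); r₂ = λ·B[:,1] = (+0.35804,+0.75114,-0.55462)
r₃ = r₁×r₂ = (+0.05784,+0.57501,+0.81610); SVD([r₁ r₂ r₃]) → R = UVᵀ:
  R  [+0.93191 +0.35804 +0.05784]
  R  [-0.32427 +0.75114 +0.57501]
  R  [+0.16243 -0.55462 +0.81610]
t = (-0.27367, -0.09358, +0.91758) m
tr R = 2.499153; θ = arccos((tr R − 1)/2) = 0.723374 rad = 41.446°
axis k = ((R−Rᵀ)₃₂, (R−Rᵀ)₁₃, (R−Rᵀ)₂₁) / (2 sinθ) = (-0.853298, -0.079011, -0.515403)
rvec = θ·k = (-0.617254, -0.057154, -0.372829)

rvec=(-0.6173, -0.0572, -0.3728) tvec=(-0.2737, -0.0936, 0.9176)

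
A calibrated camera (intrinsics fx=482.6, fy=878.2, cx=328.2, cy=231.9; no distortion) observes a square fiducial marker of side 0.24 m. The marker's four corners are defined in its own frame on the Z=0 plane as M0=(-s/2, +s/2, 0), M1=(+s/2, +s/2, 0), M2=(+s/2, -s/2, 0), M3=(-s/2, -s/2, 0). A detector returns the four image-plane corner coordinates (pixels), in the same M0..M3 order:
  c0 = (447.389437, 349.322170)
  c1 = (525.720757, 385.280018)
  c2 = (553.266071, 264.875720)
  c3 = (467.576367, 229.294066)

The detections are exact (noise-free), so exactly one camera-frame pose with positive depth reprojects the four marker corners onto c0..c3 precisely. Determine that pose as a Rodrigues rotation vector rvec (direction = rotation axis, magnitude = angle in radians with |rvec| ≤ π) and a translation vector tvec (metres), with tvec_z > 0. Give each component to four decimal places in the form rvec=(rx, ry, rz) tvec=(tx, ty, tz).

Intrinsics K: fx=482.6, fy=878.2, cx=328.2, cy=231.9
Marker side s = 0.24 m; corners in marker frame (Z=0):
  M0 = (-0.1200, +0.1200, 0)
  M1 = (+0.1200, +0.1200, 0)
  M2 = (+0.1200, -0.1200, 0)
  M3 = (-0.1200, -0.1200, 0)
Detected image corners:
  c0 = (447.389437, 349.322170) px
  c1 = (525.720757, 385.280018) px
  c2 = (553.266071, 264.875720) px
  c3 = (467.576367, 229.294066) px
Planar DLT: solve 8×8 A·h = b for H (H[2,2]=1):
  H  [+284.07007 +70.53809 +497.43768]
  H  [+113.93789 +605.51064 +309.40404]
  H  [-0.11437 +0.34057 +1.00000]
B = K⁻¹H; ‖b₁‖=0.694809, ‖b₂‖=0.694809; λ = 2/(‖b₁‖+‖b₂‖) = 1.439244, sign → tz>0 ⇒ λ=+1.439244
r₁ = λ·B[:,0] = (+0.95912,+0.23020,-0.16461); r₂ = λ·B[:,1] = (-0.12298,+0.86291,+0.49016)
r₃ = r₁×r₂ = (+0.25488,-0.44988,+0.85595); SVD([r₁ r₂ r₃]) → R = UVᵀ:
  R  [+0.95912 -0.12298 +0.25488]
  R  [+0.23020 +0.86291 -0.44988]
  R  [-0.16461 +0.49016 +0.85595]
t = (+0.50471, +0.12702, +1.43924) m
tr R = 2.677979; θ = arccos((tr R − 1)/2) = 0.575373 rad = 32.966°
axis k = ((R−Rᵀ)₃₂, (R−Rᵀ)₁₃, (R−Rᵀ)₂₁) / (2 sinθ) = (+0.863776, +0.385456, +0.324521)
rvec = θ·k = (+0.496994, +0.221781, +0.186721)

rvec=(0.4970, 0.2218, 0.1867) tvec=(0.5047, 0.1270, 1.4392)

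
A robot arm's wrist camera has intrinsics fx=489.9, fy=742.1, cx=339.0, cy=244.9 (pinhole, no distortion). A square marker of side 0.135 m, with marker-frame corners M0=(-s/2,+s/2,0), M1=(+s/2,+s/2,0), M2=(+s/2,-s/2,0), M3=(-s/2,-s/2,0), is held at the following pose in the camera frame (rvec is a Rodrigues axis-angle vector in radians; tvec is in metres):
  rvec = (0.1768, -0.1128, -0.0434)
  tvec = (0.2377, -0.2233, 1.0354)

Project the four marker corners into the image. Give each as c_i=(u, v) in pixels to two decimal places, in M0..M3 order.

Intrinsics K: fx=489.9, fy=742.1, cx=339.0, cy=244.9
Marker side s = 0.135 m; corners in marker frame (Z=0):
  M0 = (-0.0675, +0.0675, 0)
  M1 = (+0.0675, +0.0675, 0)
  M2 = (+0.0675, -0.0675, 0)
  M3 = (-0.0675, -0.0675, 0)
rvec = (0.1768, -0.1128, -0.0434), |rvec| = θ = 0.21416 rad = 12.271°
Rodrigues: sinθ=0.21253, 1−cosθ=0.02285; R = I + sinθ·[k]× + (1−cosθ)·[k]×²:
    [+0.99272 +0.03314 -0.11576]
    [-0.05300 +0.98349 -0.17301]
    [+0.10812 +0.17789 +0.97809]
t = (0.2377, -0.2233, 1.0354) m
M0: Pc = R·M0+t = (+0.17293, -0.15334, +1.04011); u = 489.9·(+0.17293)/1.04011 + 339.0 = 420.4504, v = 742.1·(-0.15334)/1.04011 + 244.9 = 135.4970
M1: Pc = R·M1+t = (+0.30695, -0.16049, +1.05471); u = 489.9·(+0.30695)/1.05471 + 339.0 = 481.5731, v = 742.1·(-0.16049)/1.05471 + 244.9 = 131.9765
M2: Pc = R·M2+t = (+0.30247, -0.29326, +1.03069); u = 489.9·(+0.30247)/1.03069 + 339.0 = 482.7688, v = 742.1·(-0.29326)/1.03069 + 244.9 = 33.7495
M3: Pc = R·M3+t = (+0.16845, -0.28611, +1.01609); u = 489.9·(+0.16845)/1.01609 + 339.0 = 420.2187, v = 742.1·(-0.28611)/1.01609 + 244.9 = 35.9423

c0=(420.45, 135.50) c1=(481.57, 131.98) c2=(482.77, 33.75) c3=(420.22, 35.94)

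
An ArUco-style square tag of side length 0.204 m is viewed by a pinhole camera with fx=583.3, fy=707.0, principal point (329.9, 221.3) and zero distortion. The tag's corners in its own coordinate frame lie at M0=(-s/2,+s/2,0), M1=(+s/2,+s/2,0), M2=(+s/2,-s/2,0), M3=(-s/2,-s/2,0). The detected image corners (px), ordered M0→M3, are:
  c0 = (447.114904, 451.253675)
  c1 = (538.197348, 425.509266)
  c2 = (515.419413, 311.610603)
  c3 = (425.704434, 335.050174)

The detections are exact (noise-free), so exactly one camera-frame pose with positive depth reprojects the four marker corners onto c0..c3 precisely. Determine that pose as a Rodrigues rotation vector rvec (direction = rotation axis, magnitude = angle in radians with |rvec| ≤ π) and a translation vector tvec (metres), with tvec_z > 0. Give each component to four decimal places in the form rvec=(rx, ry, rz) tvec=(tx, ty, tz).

Intrinsics K: fx=583.3, fy=707.0, cx=329.9, cy=221.3
Marker side s = 0.204 m; corners in marker frame (Z=0):
  M0 = (-0.1020, +0.1020, 0)
  M1 = (+0.1020, +0.1020, 0)
  M2 = (+0.1020, -0.1020, 0)
  M3 = (-0.1020, -0.1020, 0)
Detected image corners:
  c0 = (447.114904, 451.253675) px
  c1 = (538.197348, 425.509266) px
  c2 = (515.419413, 311.610603) px
  c3 = (425.704434, 335.050174) px
Planar DLT: solve 8×8 A·h = b for H (H[2,2]=1):
  H  [+480.79135 +63.40700 +481.86474]
  H  [-90.68819 +528.40442 +380.21044]
  H  [+0.07826 -0.09328 +1.00000]
B = K⁻¹H; ‖b₁‖=0.798661, ‖b₂‖=0.798661; λ = 2/(‖b₁‖+‖b₂‖) = 1.252096, sign → tz>0 ⇒ λ=+1.252096
r₁ = λ·B[:,0] = (+0.97663,-0.19128,+0.09799); r₂ = λ·B[:,1] = (+0.20216,+0.97236,-0.11680)
r₃ = r₁×r₂ = (-0.07294,+0.13388,+0.98831); SVD([r₁ r₂ r₃]) → R = UVᵀ:
  R  [+0.97663 +0.20216 -0.07294]
  R  [-0.19128 +0.97236 +0.13388]
  R  [+0.09799 -0.11680 +0.98831]
t = (+0.32620, +0.28143, +1.25210) m
tr R = 2.937303; θ = arccos((tr R − 1)/2) = 0.251052 rad = 14.384°
axis k = ((R−Rᵀ)₃₂, (R−Rᵀ)₁₃, (R−Rᵀ)₂₁) / (2 sinθ) = (-0.504528, -0.344044, -0.791887)
rvec = θ·k = (-0.126663, -0.086373, -0.198805)

rvec=(-0.1267, -0.0864, -0.1988) tvec=(0.3262, 0.2814, 1.2521)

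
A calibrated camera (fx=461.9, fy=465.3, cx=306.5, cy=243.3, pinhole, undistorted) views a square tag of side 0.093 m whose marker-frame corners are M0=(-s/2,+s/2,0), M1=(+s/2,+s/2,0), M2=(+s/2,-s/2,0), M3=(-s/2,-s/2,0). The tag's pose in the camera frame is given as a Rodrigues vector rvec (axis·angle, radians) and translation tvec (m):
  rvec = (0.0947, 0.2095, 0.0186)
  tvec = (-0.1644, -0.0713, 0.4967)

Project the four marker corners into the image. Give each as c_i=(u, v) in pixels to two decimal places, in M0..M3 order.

Intrinsics K: fx=461.9, fy=465.3, cx=306.5, cy=243.3
Marker side s = 0.093 m; corners in marker frame (Z=0):
  M0 = (-0.0465, +0.0465, 0)
  M1 = (+0.0465, +0.0465, 0)
  M2 = (+0.0465, -0.0465, 0)
  M3 = (-0.0465, -0.0465, 0)
rvec = (0.0947, 0.2095, 0.0186), |rvec| = θ = 0.23066 rad = 13.216°
Rodrigues: sinθ=0.22862, 1−cosθ=0.02648; R = I + sinθ·[k]× + (1−cosθ)·[k]×²:
    [+0.97798 -0.00856 +0.20852]
    [+0.02831 +0.99536 -0.09192]
    [-0.20677 +0.09580 +0.97369]
t = (-0.1644, -0.0713, 0.4967) m
M0: Pc = R·M0+t = (-0.21027, -0.02633, +0.51077); u = 461.9·(-0.21027)/0.51077 + 306.5 = 116.3446, v = 465.3·(-0.02633)/0.51077 + 243.3 = 219.3121
M1: Pc = R·M1+t = (-0.11932, -0.02370, +0.49154); u = 461.9·(-0.11932)/0.49154 + 306.5 = 194.3732, v = 465.3·(-0.02370)/0.49154 + 243.3 = 220.8660
M2: Pc = R·M2+t = (-0.11853, -0.11627, +0.48263); u = 461.9·(-0.11853)/0.48263 + 306.5 = 193.0651, v = 465.3·(-0.11627)/0.48263 + 243.3 = 131.2070
M3: Pc = R·M3+t = (-0.20948, -0.11890, +0.50186); u = 461.9·(-0.20948)/0.50186 + 306.5 = 113.7014, v = 465.3·(-0.11890)/0.50186 + 243.3 = 133.0609

c0=(116.34, 219.31) c1=(194.37, 220.87) c2=(193.07, 131.21) c3=(113.70, 133.06)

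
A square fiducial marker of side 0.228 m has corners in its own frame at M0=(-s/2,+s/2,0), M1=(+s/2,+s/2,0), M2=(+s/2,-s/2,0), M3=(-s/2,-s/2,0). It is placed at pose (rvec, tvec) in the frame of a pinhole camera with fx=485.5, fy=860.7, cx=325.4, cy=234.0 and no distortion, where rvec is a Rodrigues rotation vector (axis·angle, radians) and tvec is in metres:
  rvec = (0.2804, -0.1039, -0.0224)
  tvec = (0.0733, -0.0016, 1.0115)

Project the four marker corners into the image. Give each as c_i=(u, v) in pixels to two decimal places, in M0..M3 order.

c0=(306.96, 327.50) c1=(411.74, 318.70) c2=(416.40, 133.89) c3=(304.88, 138.95)

Intrinsics K: fx=485.5, fy=860.7, cx=325.4, cy=234.0
Marker side s = 0.228 m; corners in marker frame (Z=0):
  M0 = (-0.1140, +0.1140, 0)
  M1 = (+0.1140, +0.1140, 0)
  M2 = (+0.1140, -0.1140, 0)
  M3 = (-0.1140, -0.1140, 0)
rvec = (0.2804, -0.1039, -0.0224), |rvec| = θ = 0.29987 rad = 17.181°
Rodrigues: sinθ=0.29539, 1−cosθ=0.04462; R = I + sinθ·[k]× + (1−cosθ)·[k]×²:
    [+0.99439 +0.00761 -0.10547]
    [-0.03652 +0.96073 -0.27506]
    [+0.09923 +0.27737 +0.95562]
t = (0.0733, -0.0016, 1.0115) m
M0: Pc = R·M0+t = (-0.03919, +0.11209, +1.03181); u = 485.5·(-0.03919)/1.03181 + 325.4 = 306.9581, v = 860.7·(+0.11209)/1.03181 + 234.0 = 327.4995
M1: Pc = R·M1+t = (+0.18753, +0.10376, +1.05443); u = 485.5·(+0.18753)/1.05443 + 325.4 = 411.7449, v = 860.7·(+0.10376)/1.05443 + 234.0 = 318.6958
M2: Pc = R·M2+t = (+0.18579, -0.11529, +0.99119); u = 485.5·(+0.18579)/0.99119 + 325.4 = 416.4043, v = 860.7·(-0.11529)/0.99119 + 234.0 = 133.8905
M3: Pc = R·M3+t = (-0.04093, -0.10696, +0.96857); u = 485.5·(-0.04093)/0.96857 + 325.4 = 304.8845, v = 860.7·(-0.10696)/0.96857 + 234.0 = 138.9521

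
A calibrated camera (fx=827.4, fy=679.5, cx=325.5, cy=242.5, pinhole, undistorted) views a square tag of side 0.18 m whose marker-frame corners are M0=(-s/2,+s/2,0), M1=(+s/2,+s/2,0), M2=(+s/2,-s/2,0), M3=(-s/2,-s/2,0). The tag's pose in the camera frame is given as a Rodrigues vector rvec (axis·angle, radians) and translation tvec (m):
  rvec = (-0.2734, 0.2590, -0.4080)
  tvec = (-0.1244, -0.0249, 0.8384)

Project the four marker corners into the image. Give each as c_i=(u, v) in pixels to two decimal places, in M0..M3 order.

Intrinsics K: fx=827.4, fy=679.5, cx=325.5, cy=242.5
Marker side s = 0.18 m; corners in marker frame (Z=0):
  M0 = (-0.0900, +0.0900, 0)
  M1 = (+0.0900, +0.0900, 0)
  M2 = (+0.0900, -0.0900, 0)
  M3 = (-0.0900, -0.0900, 0)
rvec = (-0.2734, 0.2590, -0.4080), |rvec| = θ = 0.55524 rad = 31.813°
Rodrigues: sinθ=0.52715, 1−cosθ=0.15023; R = I + sinθ·[k]× + (1−cosθ)·[k]×²:
    [+0.88620 +0.35285 +0.30025]
    [-0.42186 +0.88246 +0.20807]
    [-0.19154 -0.31106 +0.93089]
t = (-0.1244, -0.0249, 0.8384) m
M0: Pc = R·M0+t = (-0.17240, +0.09249, +0.82764); u = 827.4·(-0.17240)/0.82764 + 325.5 = 153.1496, v = 679.5·(+0.09249)/0.82764 + 242.5 = 318.4341
M1: Pc = R·M1+t = (-0.01289, +0.01655, +0.79317); u = 827.4·(-0.01289)/0.79317 + 325.5 = 312.0582, v = 679.5·(+0.01655)/0.79317 + 242.5 = 256.6816
M2: Pc = R·M2+t = (-0.07640, -0.14229, +0.84916); u = 827.4·(-0.07640)/0.84916 + 325.5 = 251.0585, v = 679.5·(-0.14229)/0.84916 + 242.5 = 128.6395
M3: Pc = R·M3+t = (-0.23591, -0.06635, +0.88363); u = 827.4·(-0.23591)/0.88363 + 325.5 = 104.5991, v = 679.5·(-0.06635)/0.88363 + 242.5 = 191.4749

c0=(153.15, 318.43) c1=(312.06, 256.68) c2=(251.06, 128.64) c3=(104.60, 191.47)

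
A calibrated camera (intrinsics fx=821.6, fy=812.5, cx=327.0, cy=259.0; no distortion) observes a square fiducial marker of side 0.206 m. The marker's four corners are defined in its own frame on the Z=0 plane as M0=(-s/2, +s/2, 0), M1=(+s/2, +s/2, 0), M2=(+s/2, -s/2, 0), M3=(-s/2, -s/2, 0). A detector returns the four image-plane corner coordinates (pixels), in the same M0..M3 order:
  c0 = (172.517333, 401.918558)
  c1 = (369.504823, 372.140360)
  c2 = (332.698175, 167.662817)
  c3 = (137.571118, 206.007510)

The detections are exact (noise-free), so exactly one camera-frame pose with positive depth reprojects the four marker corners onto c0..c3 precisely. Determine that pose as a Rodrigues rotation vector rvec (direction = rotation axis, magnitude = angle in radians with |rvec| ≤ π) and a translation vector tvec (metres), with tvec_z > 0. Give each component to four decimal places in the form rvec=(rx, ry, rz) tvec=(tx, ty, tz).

Intrinsics K: fx=821.6, fy=812.5, cx=327.0, cy=259.0
Marker side s = 0.206 m; corners in marker frame (Z=0):
  M0 = (-0.1030, +0.1030, 0)
  M1 = (+0.1030, +0.1030, 0)
  M2 = (+0.1030, -0.1030, 0)
  M3 = (-0.1030, -0.1030, 0)
Detected image corners:
  c0 = (172.517333, 401.918558) px
  c1 = (369.504823, 372.140360) px
  c2 = (332.698175, 167.662817) px
  c3 = (137.571118, 206.007510) px
Planar DLT: solve 8×8 A·h = b for H (H[2,2]=1):
  H  [+898.82541 +172.08371 +250.94765]
  H  [-225.34722 +969.12833 +287.21850]
  H  [-0.20905 -0.00781 +1.00000]
B = K⁻¹H; ‖b₁‖=1.214041, ‖b₂‖=1.214041; λ = 2/(‖b₁‖+‖b₂‖) = 0.823695, sign → tz>0 ⇒ λ=+0.823695
r₁ = λ·B[:,0] = (+0.96965,-0.17356,-0.17219); r₂ = λ·B[:,1] = (+0.17508,+0.98453,-0.00643)
r₃ = r₁×r₂ = (+0.17065,-0.02391,+0.98504); SVD([r₁ r₂ r₃]) → R = UVᵀ:
  R  [+0.96965 +0.17508 +0.17065]
  R  [-0.17356 +0.98453 -0.02391]
  R  [-0.17219 -0.00643 +0.98504]
t = (-0.07625, +0.02861, +0.82370) m
tr R = 2.939227; θ = arccos((tr R − 1)/2) = 0.247151 rad = 14.161°
axis k = ((R−Rᵀ)₃₂, (R−Rᵀ)₁₃, (R−Rᵀ)₂₁) / (2 sinθ) = (+0.035721, +0.700702, -0.712560)
rvec = θ·k = (+0.008828, +0.173179, -0.176110)

rvec=(0.0088, 0.1732, -0.1761) tvec=(-0.0762, 0.0286, 0.8237)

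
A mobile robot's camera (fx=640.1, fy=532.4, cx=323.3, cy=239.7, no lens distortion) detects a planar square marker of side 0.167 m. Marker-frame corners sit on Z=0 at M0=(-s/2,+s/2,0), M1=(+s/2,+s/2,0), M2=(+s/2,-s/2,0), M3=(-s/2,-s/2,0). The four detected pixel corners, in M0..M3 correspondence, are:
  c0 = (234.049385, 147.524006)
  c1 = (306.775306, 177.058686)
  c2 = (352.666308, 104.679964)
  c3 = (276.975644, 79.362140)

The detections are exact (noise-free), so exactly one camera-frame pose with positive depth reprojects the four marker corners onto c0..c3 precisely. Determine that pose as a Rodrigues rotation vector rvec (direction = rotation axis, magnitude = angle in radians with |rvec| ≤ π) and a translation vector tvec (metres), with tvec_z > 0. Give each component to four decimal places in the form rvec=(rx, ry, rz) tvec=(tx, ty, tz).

rvec=(-0.0823, 0.4225, 0.4843) tvec=(-0.0560, -0.2385, 1.1248)

Intrinsics K: fx=640.1, fy=532.4, cx=323.3, cy=239.7
Marker side s = 0.167 m; corners in marker frame (Z=0):
  M0 = (-0.0835, +0.0835, 0)
  M1 = (+0.0835, +0.0835, 0)
  M2 = (+0.0835, -0.0835, 0)
  M3 = (-0.0835, -0.0835, 0)
Detected image corners:
  c0 = (234.049385, 147.524006) px
  c1 = (306.775306, 177.058686) px
  c2 = (352.666308, 104.679964) px
  c3 = (276.975644, 79.362140) px
Planar DLT: solve 8×8 A·h = b for H (H[2,2]=1):
  H  [+336.95896 -259.90901 +291.44329]
  H  [+117.58461 +422.88716 +126.79352]
  H  [-0.36699 +0.01961 +1.00000]
B = K⁻¹H; ‖b₁‖=0.889026, ‖b₂‖=0.889026; λ = 2/(‖b₁‖+‖b₂‖) = 1.124826, sign → tz>0 ⇒ λ=+1.124826
r₁ = λ·B[:,0] = (+0.80062,+0.43428,-0.41280); r₂ = λ·B[:,1] = (-0.46787,+0.88352,+0.02206)
r₃ = r₁×r₂ = (+0.37430,+0.17548,+0.91055); SVD([r₁ r₂ r₃]) → R = UVᵀ:
  R  [+0.80062 -0.46787 +0.37430]
  R  [+0.43428 +0.88352 +0.17548]
  R  [-0.41280 +0.02206 +0.91055]
t = (-0.05598, -0.23854, +1.12483) m
tr R = 2.594698; θ = arccos((tr R − 1)/2) = 0.647906 rad = 37.122°
axis k = ((R−Rᵀ)₃₂, (R−Rᵀ)₁₃, (R−Rᵀ)₂₁) / (2 sinθ) = (-0.127100, +0.652092, +0.747410)
rvec = θ·k = (-0.082349, +0.422495, +0.484252)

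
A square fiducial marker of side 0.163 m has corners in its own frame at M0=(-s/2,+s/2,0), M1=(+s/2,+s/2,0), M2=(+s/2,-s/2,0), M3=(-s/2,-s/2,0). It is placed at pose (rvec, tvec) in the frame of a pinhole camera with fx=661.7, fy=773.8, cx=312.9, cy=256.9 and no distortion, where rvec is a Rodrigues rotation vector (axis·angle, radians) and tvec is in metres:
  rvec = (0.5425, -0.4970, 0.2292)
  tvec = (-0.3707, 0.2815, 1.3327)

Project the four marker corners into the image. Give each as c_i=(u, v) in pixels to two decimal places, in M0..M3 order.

Intrinsics K: fx=661.7, fy=773.8, cx=312.9, cy=256.9
Marker side s = 0.163 m; corners in marker frame (Z=0):
  M0 = (-0.0815, +0.0815, 0)
  M1 = (+0.0815, +0.0815, 0)
  M2 = (+0.0815, -0.0815, 0)
  M3 = (-0.0815, -0.0815, 0)
rvec = (0.5425, -0.4970, 0.2292), |rvec| = θ = 0.77062 rad = 44.153°
Rodrigues: sinθ=0.69658, 1−cosθ=0.28252; R = I + sinθ·[k]× + (1−cosθ)·[k]×²:
    [+0.85750 -0.33545 -0.39010]
    [+0.07891 +0.83499 -0.54457]
    [+0.50840 +0.43619 +0.74247]
t = (-0.3707, 0.2815, 1.3327) m
M0: Pc = R·M0+t = (-0.46793, +0.34312, +1.32681); u = 661.7·(-0.46793)/1.32681 + 312.9 = 79.5395, v = 773.8·(+0.34312)/1.32681 + 256.9 = 457.0087
M1: Pc = R·M1+t = (-0.32815, +0.35598, +1.40968); u = 661.7·(-0.32815)/1.40968 + 312.9 = 158.8662, v = 773.8·(+0.35598)/1.40968 + 256.9 = 452.3053
M2: Pc = R·M2+t = (-0.27347, +0.21988, +1.33859); u = 661.7·(-0.27347)/1.33859 + 312.9 = 177.7138, v = 773.8·(+0.21988)/1.33859 + 256.9 = 384.0061
M3: Pc = R·M3+t = (-0.41325, +0.20702, +1.25572); u = 661.7·(-0.41325)/1.25572 + 312.9 = 95.1395, v = 773.8·(+0.20702)/1.25572 + 256.9 = 384.4684

c0=(79.54, 457.01) c1=(158.87, 452.31) c2=(177.71, 384.01) c3=(95.14, 384.47)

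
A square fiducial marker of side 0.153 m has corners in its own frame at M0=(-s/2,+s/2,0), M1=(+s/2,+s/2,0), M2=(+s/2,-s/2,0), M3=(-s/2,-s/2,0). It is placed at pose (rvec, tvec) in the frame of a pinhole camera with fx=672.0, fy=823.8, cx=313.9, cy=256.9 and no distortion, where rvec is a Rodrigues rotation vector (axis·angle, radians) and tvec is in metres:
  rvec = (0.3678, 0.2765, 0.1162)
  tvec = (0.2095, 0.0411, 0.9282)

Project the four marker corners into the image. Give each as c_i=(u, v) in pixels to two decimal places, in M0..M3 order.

c0=(404.60, 341.06) c1=(513.04, 366.18) c2=(533.06, 240.60) c3=(417.13, 219.06)

Intrinsics K: fx=672.0, fy=823.8, cx=313.9, cy=256.9
Marker side s = 0.153 m; corners in marker frame (Z=0):
  M0 = (-0.0765, +0.0765, 0)
  M1 = (+0.0765, +0.0765, 0)
  M2 = (+0.0765, -0.0765, 0)
  M3 = (-0.0765, -0.0765, 0)
rvec = (0.3678, 0.2765, 0.1162), |rvec| = θ = 0.47459 rad = 27.192°
Rodrigues: sinθ=0.45697, 1−cosθ=0.11052; R = I + sinθ·[k]× + (1−cosθ)·[k]×²:
    [+0.95586 -0.06199 +0.28721]
    [+0.16179 +0.92700 -0.33838]
    [-0.24527 +0.36991 +0.89611]
t = (0.2095, 0.0411, 0.9282) m
M0: Pc = R·M0+t = (+0.13163, +0.09964, +0.97526); u = 672.0·(+0.13163)/0.97526 + 313.9 = 404.6024, v = 823.8·(+0.09964)/0.97526 + 256.9 = 341.0643
M1: Pc = R·M1+t = (+0.27788, +0.12439, +0.93774); u = 672.0·(+0.27788)/0.93774 + 313.9 = 513.0354, v = 823.8·(+0.12439)/0.93774 + 256.9 = 366.1783
M2: Pc = R·M2+t = (+0.28737, -0.01744, +0.88114); u = 672.0·(+0.28737)/0.88114 + 313.9 = 533.0589, v = 823.8·(-0.01744)/0.88114 + 256.9 = 240.5964
M3: Pc = R·M3+t = (+0.14112, -0.04219, +0.91866); u = 672.0·(+0.14112)/0.91866 + 313.9 = 417.1278, v = 823.8·(-0.04219)/0.91866 + 256.9 = 219.0649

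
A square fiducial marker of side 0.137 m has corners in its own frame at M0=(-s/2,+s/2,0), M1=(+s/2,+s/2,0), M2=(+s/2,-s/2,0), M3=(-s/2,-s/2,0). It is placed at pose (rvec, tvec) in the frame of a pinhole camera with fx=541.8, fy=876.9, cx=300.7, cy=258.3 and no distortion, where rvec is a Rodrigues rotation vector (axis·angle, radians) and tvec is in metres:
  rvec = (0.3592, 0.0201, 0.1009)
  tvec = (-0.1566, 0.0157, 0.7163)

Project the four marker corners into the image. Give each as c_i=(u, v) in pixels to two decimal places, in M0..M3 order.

Intrinsics K: fx=541.8, fy=876.9, cx=300.7, cy=258.3
Marker side s = 0.137 m; corners in marker frame (Z=0):
  M0 = (-0.0685, +0.0685, 0)
  M1 = (+0.0685, +0.0685, 0)
  M2 = (+0.0685, -0.0685, 0)
  M3 = (-0.0685, -0.0685, 0)
rvec = (0.3592, 0.0201, 0.1009), |rvec| = θ = 0.37364 rad = 21.408°
Rodrigues: sinθ=0.36501, 1−cosθ=0.06900; R = I + sinθ·[k]× + (1−cosθ)·[k]×²:
    [+0.99477 -0.09500 +0.03755]
    [+0.10214 +0.93120 -0.34990]
    [-0.00172 +0.35190 +0.93604]
t = (-0.1566, 0.0157, 0.7163) m
M0: Pc = R·M0+t = (-0.23125, +0.07249, +0.74052); u = 541.8·(-0.23125)/0.74052 + 300.7 = 131.5078, v = 876.9·(+0.07249)/0.74052 + 258.3 = 344.1412
M1: Pc = R·M1+t = (-0.09497, +0.08648, +0.74029); u = 541.8·(-0.09497)/0.74029 + 300.7 = 231.1966, v = 876.9·(+0.08648)/0.74029 + 258.3 = 360.7435
M2: Pc = R·M2+t = (-0.08195, -0.04109, +0.69208); u = 541.8·(-0.08195)/0.69208 + 300.7 = 236.5439, v = 876.9·(-0.04109)/0.69208 + 258.3 = 206.2353
M3: Pc = R·M3+t = (-0.21823, -0.05508, +0.69231); u = 541.8·(-0.21823)/0.69231 + 300.7 = 129.9112, v = 876.9·(-0.05508)/0.69231 + 258.3 = 188.5295

c0=(131.51, 344.14) c1=(231.20, 360.74) c2=(236.54, 206.24) c3=(129.91, 188.53)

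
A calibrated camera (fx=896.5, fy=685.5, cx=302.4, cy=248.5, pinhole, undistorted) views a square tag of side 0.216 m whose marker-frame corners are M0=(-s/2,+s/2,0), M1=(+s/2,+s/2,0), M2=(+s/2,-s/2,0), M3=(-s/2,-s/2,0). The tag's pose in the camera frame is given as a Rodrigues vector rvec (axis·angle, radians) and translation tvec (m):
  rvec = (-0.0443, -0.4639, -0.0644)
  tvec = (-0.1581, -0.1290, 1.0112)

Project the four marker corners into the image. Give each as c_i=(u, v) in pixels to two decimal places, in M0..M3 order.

Intrinsics K: fx=896.5, fy=685.5, cx=302.4, cy=248.5
Marker side s = 0.216 m; corners in marker frame (Z=0):
  M0 = (-0.1080, +0.1080, 0)
  M1 = (+0.1080, +0.1080, 0)
  M2 = (+0.1080, -0.1080, 0)
  M3 = (-0.1080, -0.1080, 0)
rvec = (-0.0443, -0.4639, -0.0644), |rvec| = θ = 0.47044 rad = 26.954°
Rodrigues: sinθ=0.45328, 1−cosθ=0.10863; R = I + sinθ·[k]× + (1−cosθ)·[k]×²:
    [+0.89233 +0.07214 -0.44558]
    [-0.05196 +0.99700 +0.05735]
    [+0.44838 -0.02802 +0.89341]
t = (-0.1581, -0.1290, 1.0112) m
M0: Pc = R·M0+t = (-0.24668, -0.01571, +0.95975); u = 896.5·(-0.24668)/0.95975 + 302.4 = 71.9757, v = 685.5·(-0.01571)/0.95975 + 248.5 = 237.2778
M1: Pc = R·M1+t = (-0.05394, -0.02694, +1.05660); u = 896.5·(-0.05394)/1.05660 + 302.4 = 256.6355, v = 685.5·(-0.02694)/1.05660 + 248.5 = 231.0245
M2: Pc = R·M2+t = (-0.06952, -0.24229, +1.06265); u = 896.5·(-0.06952)/1.06265 + 302.4 = 243.7507, v = 685.5·(-0.24229)/1.06265 + 248.5 = 92.2036
M3: Pc = R·M3+t = (-0.26226, -0.23106, +0.96580); u = 896.5·(-0.26226)/0.96580 + 302.4 = 58.9559, v = 685.5·(-0.23106)/0.96580 + 248.5 = 84.4969

c0=(71.98, 237.28) c1=(256.64, 231.02) c2=(243.75, 92.20) c3=(58.96, 84.50)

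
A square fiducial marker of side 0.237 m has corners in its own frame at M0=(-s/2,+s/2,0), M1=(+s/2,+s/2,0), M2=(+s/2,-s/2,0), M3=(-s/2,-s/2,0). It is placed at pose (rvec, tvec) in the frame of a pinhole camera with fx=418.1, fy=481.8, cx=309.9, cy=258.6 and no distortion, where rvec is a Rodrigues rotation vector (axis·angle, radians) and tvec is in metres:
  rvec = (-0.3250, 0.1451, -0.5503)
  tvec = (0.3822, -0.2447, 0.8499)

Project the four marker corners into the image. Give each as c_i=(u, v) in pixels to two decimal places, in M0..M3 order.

Intrinsics K: fx=418.1, fy=481.8, cx=309.9, cy=258.6
Marker side s = 0.237 m; corners in marker frame (Z=0):
  M0 = (-0.1185, +0.1185, 0)
  M1 = (+0.1185, +0.1185, 0)
  M2 = (+0.1185, -0.1185, 0)
  M3 = (-0.1185, -0.1185, 0)
rvec = (-0.3250, 0.1451, -0.5503), |rvec| = θ = 0.65537 rad = 37.550°
Rodrigues: sinθ=0.60945, 1−cosθ=0.20718; R = I + sinθ·[k]× + (1−cosθ)·[k]×²:
    [+0.84377 +0.48900 +0.22120]
    [-0.53449 +0.80298 +0.26371]
    [-0.04867 -0.34075 +0.93890]
t = (0.3822, -0.2447, 0.8499) m
M0: Pc = R·M0+t = (+0.34016, -0.08621, +0.81529); u = 418.1·(+0.34016)/0.81529 + 309.9 = 484.3420, v = 481.8·(-0.08621)/0.81529 + 258.6 = 207.6537
M1: Pc = R·M1+t = (+0.54013, -0.21288, +0.80375); u = 418.1·(+0.54013)/0.80375 + 309.9 = 590.8683, v = 481.8·(-0.21288)/0.80375 + 258.6 = 130.9894
M2: Pc = R·M2+t = (+0.42424, -0.40319, +0.88451); u = 418.1·(+0.42424)/0.88451 + 309.9 = 510.4345, v = 481.8·(-0.40319)/0.88451 + 258.6 = 38.9793
M3: Pc = R·M3+t = (+0.22427, -0.27652, +0.89605); u = 418.1·(+0.22427)/0.89605 + 309.9 = 414.5442, v = 481.8·(-0.27652)/0.89605 + 258.6 = 109.9185

c0=(484.34, 207.65) c1=(590.87, 130.99) c2=(510.43, 38.98) c3=(414.54, 109.92)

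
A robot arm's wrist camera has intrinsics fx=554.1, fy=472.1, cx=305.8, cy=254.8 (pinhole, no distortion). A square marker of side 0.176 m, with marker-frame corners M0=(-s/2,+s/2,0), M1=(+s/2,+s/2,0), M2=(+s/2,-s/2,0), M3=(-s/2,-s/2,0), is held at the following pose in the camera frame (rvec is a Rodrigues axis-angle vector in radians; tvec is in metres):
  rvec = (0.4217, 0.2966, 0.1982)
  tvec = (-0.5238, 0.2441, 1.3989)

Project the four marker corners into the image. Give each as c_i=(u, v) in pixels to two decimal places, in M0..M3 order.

c0=(71.09, 352.22) c1=(128.68, 369.77) c2=(127.96, 320.81) c3=(67.24, 303.80)

Intrinsics K: fx=554.1, fy=472.1, cx=305.8, cy=254.8
Marker side s = 0.176 m; corners in marker frame (Z=0):
  M0 = (-0.0880, +0.0880, 0)
  M1 = (+0.0880, +0.0880, 0)
  M2 = (+0.0880, -0.0880, 0)
  M3 = (-0.0880, -0.0880, 0)
rvec = (0.4217, 0.2966, 0.1982), |rvec| = θ = 0.55235 rad = 31.647°
Rodrigues: sinθ=0.52469, 1−cosθ=0.14870; R = I + sinθ·[k]× + (1−cosθ)·[k]×²:
    [+0.93797 -0.12731 +0.32249]
    [+0.24924 +0.89417 -0.37193]
    [-0.24101 +0.42924 +0.87044]
t = (-0.5238, 0.2441, 1.3989) m
M0: Pc = R·M0+t = (-0.61755, +0.30085, +1.45788); u = 554.1·(-0.61755)/1.45788 + 305.8 = 71.0884, v = 472.1·(+0.30085)/1.45788 + 254.8 = 352.2245
M1: Pc = R·M1+t = (-0.45246, +0.34472, +1.41546); u = 554.1·(-0.45246)/1.41546 + 305.8 = 128.6786, v = 472.1·(+0.34472)/1.41546 + 254.8 = 369.7747
M2: Pc = R·M2+t = (-0.43005, +0.18735, +1.33992); u = 554.1·(-0.43005)/1.33992 + 305.8 = 127.9582, v = 472.1·(+0.18735)/1.33992 + 254.8 = 320.8084
M3: Pc = R·M3+t = (-0.59514, +0.14348, +1.38234); u = 554.1·(-0.59514)/1.38234 + 305.8 = 67.2428, v = 472.1·(+0.14348)/1.38234 + 254.8 = 303.8016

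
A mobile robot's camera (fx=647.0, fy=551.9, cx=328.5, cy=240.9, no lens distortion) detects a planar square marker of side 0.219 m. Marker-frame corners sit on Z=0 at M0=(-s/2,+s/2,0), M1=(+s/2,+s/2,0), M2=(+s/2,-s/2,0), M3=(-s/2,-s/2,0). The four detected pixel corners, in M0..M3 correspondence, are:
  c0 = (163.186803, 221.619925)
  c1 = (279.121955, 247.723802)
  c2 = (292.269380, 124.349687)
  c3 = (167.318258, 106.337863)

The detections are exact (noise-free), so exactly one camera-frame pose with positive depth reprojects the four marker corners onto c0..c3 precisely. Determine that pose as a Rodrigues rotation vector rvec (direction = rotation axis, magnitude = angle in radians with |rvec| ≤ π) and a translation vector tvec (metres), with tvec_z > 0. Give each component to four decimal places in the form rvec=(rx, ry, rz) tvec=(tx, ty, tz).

Intrinsics K: fx=647.0, fy=551.9, cx=328.5, cy=240.9
Marker side s = 0.219 m; corners in marker frame (Z=0):
  M0 = (-0.1095, +0.1095, 0)
  M1 = (+0.1095, +0.1095, 0)
  M2 = (+0.1095, -0.1095, 0)
  M3 = (-0.1095, -0.1095, 0)
Detected image corners:
  c0 = (163.186803, 221.619925) px
  c1 = (279.121955, 247.723802) px
  c2 = (292.269380, 124.349687) px
  c3 = (167.318258, 106.337863) px
Planar DLT: solve 8×8 A·h = b for H (H[2,2]=1):
  H  [+466.29324 +32.49836 +222.89851]
  H  [+36.96375 +599.33328 +176.62414]
  H  [-0.36796 +0.31542 +1.00000]
B = K⁻¹H; ‖b₁‖=1.005377, ‖b₂‖=1.005377; λ = 2/(‖b₁‖+‖b₂‖) = 0.994652, sign → tz>0 ⇒ λ=+0.994652
r₁ = λ·B[:,0] = (+0.90267,+0.22637,-0.36599); r₂ = λ·B[:,1] = (-0.10933,+0.94320,+0.31373)
r₃ = r₁×r₂ = (+0.41622,-0.24318,+0.87614); SVD([r₁ r₂ r₃]) → R = UVᵀ:
  R  [+0.90267 -0.10933 +0.41622]
  R  [+0.22637 +0.94320 -0.24318]
  R  [-0.36599 +0.31373 +0.87614]
t = (-0.16234, -0.11584, +0.99465) m
tr R = 2.722008; θ = arccos((tr R − 1)/2) = 0.533556 rad = 30.571°
axis k = ((R−Rᵀ)₃₂, (R−Rᵀ)₁₃, (R−Rᵀ)₂₁) / (2 sinθ) = (+0.547497, +0.768981, +0.330022)
rvec = θ·k = (+0.292120, +0.410295, +0.176085)

rvec=(0.2921, 0.4103, 0.1761) tvec=(-0.1623, -0.1158, 0.9947)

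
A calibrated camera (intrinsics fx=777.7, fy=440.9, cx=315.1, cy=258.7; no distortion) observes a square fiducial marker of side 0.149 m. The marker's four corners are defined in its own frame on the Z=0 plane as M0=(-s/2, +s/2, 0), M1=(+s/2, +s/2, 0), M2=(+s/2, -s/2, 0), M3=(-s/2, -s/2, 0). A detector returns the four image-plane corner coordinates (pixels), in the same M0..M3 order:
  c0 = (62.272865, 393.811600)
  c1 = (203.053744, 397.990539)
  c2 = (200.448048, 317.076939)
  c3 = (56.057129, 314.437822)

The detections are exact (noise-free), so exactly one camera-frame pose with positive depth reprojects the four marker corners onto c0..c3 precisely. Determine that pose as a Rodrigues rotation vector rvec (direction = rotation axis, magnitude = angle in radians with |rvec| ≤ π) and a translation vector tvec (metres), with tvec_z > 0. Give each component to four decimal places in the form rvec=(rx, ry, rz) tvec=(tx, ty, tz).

rvec=(0.1373, 0.1086, 0.0099) tvec=(-0.1876, 0.1743, 0.7873)

Intrinsics K: fx=777.7, fy=440.9, cx=315.1, cy=258.7
Marker side s = 0.149 m; corners in marker frame (Z=0):
  M0 = (-0.0745, +0.0745, 0)
  M1 = (+0.0745, +0.0745, 0)
  M2 = (+0.0745, -0.0745, 0)
  M3 = (-0.0745, -0.0745, 0)
Detected image corners:
  c0 = (62.272865, 393.811600) px
  c1 = (203.053744, 397.990539) px
  c2 = (200.448048, 317.076939) px
  c3 = (56.057129, 314.437822) px
Planar DLT: solve 8×8 A·h = b for H (H[2,2]=1):
  H  [+939.00654 +52.44310 +129.76233]
  H  [-25.57281 +599.78865 +356.33178]
  H  [-0.13636 +0.17414 +1.00000]
B = K⁻¹H; ‖b₁‖=1.270194, ‖b₂‖=1.270194; λ = 2/(‖b₁‖+‖b₂‖) = 0.787282, sign → tz>0 ⇒ λ=+0.787282
r₁ = λ·B[:,0] = (+0.99407,+0.01732,-0.10735); r₂ = λ·B[:,1] = (-0.00246,+0.99055,+0.13710)
r₃ = r₁×r₂ = (+0.10871,-0.13602,+0.98472); SVD([r₁ r₂ r₃]) → R = UVᵀ:
  R  [+0.99407 -0.00246 +0.10871]
  R  [+0.01732 +0.99055 -0.13602]
  R  [-0.10735 +0.13710 +0.98472]
t = (-0.18762, +0.17433, +0.78728) m
tr R = 2.969348; θ = arccos((tr R − 1)/2) = 0.175300 rad = 10.044°
axis k = ((R−Rᵀ)₃₂, (R−Rᵀ)₁₃, (R−Rᵀ)₂₁) / (2 sinθ) = (+0.783002, +0.619428, +0.056716)
rvec = θ·k = (+0.137261, +0.108586, +0.009942)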